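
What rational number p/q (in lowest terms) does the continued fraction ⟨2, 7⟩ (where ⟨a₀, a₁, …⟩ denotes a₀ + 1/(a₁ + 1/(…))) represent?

15/7

Start with 7.
2 + 1/(7/1) = 2 + 1/7 = 15/7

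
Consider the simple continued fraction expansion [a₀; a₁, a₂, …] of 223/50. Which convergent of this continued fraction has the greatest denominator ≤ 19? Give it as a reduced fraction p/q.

a_0 = 4: 4/1  (≤ bound)
a_1 = 2: 9/2  (≤ bound)
a_2 = 5: 49/11  (≤ bound)
a_3 = 1: 58/13  (≤ bound)
a_4 = 3: 223/50  (> 19, stop)

58/13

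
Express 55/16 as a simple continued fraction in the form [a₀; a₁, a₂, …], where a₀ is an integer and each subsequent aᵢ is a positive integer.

⌊55/16⌋ = 3, remainder 7
⌊16/7⌋ = 2, remainder 2
⌊7/2⌋ = 3, remainder 1
⌊2/1⌋ = 2, remainder 0

[3; 2, 3, 2]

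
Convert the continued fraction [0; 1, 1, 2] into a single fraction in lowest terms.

Compute successive convergents:
a_0 = 0: 0/1
a_1 = 1: 1/1
a_2 = 1: 1/2
a_3 = 2: 3/5

3/5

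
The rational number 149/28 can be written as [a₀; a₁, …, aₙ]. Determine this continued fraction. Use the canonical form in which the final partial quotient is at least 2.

149 = 5·28 + 9, so a_0 = 5
28 = 3·9 + 1, so a_1 = 3
9 = 9·1 + 0, so a_2 = 9

[5; 3, 9]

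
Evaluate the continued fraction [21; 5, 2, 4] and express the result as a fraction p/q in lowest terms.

Build up convergents one term at a time:
a_0 = 21: 21/1
a_1 = 5: 106/5
a_2 = 2: 233/11
a_3 = 4: 1038/49

1038/49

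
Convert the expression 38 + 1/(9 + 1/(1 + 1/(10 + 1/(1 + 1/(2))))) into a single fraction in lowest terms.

Start with 2.
1 + 1/(2/1) = 1 + 1/2 = 3/2
10 + 1/(3/2) = 10 + 2/3 = 32/3
1 + 1/(32/3) = 1 + 3/32 = 35/32
9 + 1/(35/32) = 9 + 32/35 = 347/35
38 + 1/(347/35) = 38 + 35/347 = 13221/347

13221/347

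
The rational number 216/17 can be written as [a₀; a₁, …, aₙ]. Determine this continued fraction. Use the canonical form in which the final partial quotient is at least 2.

[12; 1, 2, 2, 2]

⌊216/17⌋ = 12, remainder 12
⌊17/12⌋ = 1, remainder 5
⌊12/5⌋ = 2, remainder 2
⌊5/2⌋ = 2, remainder 1
⌊2/1⌋ = 2, remainder 0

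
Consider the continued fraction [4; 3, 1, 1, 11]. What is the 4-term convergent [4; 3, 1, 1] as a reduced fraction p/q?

30/7

a_0 = 4: 4/1
a_1 = 3: 13/3
a_2 = 1: 17/4
a_3 = 1: 30/7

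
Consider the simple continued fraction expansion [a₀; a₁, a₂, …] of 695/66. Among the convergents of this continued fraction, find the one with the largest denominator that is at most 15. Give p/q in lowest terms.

List convergents until the denominator exceeds the bound:
a_0 = 10: 10/1  (≤ bound)
a_1 = 1: 11/1  (≤ bound)
a_2 = 1: 21/2  (≤ bound)
a_3 = 7: 158/15  (≤ bound)
a_4 = 1: 179/17  (> 15, stop)

158/15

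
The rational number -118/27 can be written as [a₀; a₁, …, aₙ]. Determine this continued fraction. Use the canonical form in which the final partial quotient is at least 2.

⌊-118/27⌋ = -5, remainder 17
⌊27/17⌋ = 1, remainder 10
⌊17/10⌋ = 1, remainder 7
⌊10/7⌋ = 1, remainder 3
⌊7/3⌋ = 2, remainder 1
⌊3/1⌋ = 3, remainder 0

[-5; 1, 1, 1, 2, 3]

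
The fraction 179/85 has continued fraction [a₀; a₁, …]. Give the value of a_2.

2

⌊179/85⌋ = 2, remainder 9
⌊85/9⌋ = 9, remainder 4
⌊9/4⌋ = 2, remainder 1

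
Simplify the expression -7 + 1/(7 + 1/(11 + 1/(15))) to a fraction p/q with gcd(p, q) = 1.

Start with 15.
11 + 1/(15/1) = 11 + 1/15 = 166/15
7 + 1/(166/15) = 7 + 15/166 = 1177/166
-7 + 1/(1177/166) = -7 + 166/1177 = -8073/1177

-8073/1177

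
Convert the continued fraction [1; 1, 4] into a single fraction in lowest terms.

9/5

a_0 = 1: 1/1
a_1 = 1: 2/1
a_2 = 4: 9/5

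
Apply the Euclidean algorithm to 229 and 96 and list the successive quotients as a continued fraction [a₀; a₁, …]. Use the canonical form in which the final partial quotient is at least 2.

229 = 2·96 + 37, so a_0 = 2
96 = 2·37 + 22, so a_1 = 2
37 = 1·22 + 15, so a_2 = 1
22 = 1·15 + 7, so a_3 = 1
15 = 2·7 + 1, so a_4 = 2
7 = 7·1 + 0, so a_5 = 7

[2; 2, 1, 1, 2, 7]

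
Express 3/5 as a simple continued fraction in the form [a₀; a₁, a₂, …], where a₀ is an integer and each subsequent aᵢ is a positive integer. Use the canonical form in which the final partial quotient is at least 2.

[0; 1, 1, 2]

3 = 0·5 + 3, so a_0 = 0
5 = 1·3 + 2, so a_1 = 1
3 = 1·2 + 1, so a_2 = 1
2 = 2·1 + 0, so a_3 = 2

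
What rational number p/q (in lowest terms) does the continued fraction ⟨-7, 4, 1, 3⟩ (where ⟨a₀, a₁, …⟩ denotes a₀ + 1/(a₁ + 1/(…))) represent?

Collapse the nested fraction from the inside out:
Start with 3.
1 + 1/(3/1) = 1 + 1/3 = 4/3
4 + 1/(4/3) = 4 + 3/4 = 19/4
-7 + 1/(19/4) = -7 + 4/19 = -129/19

-129/19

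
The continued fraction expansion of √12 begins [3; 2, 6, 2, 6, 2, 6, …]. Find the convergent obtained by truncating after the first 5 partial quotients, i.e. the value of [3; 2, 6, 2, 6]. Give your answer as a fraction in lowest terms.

Start with 6.
2 + 1/(6/1) = 2 + 1/6 = 13/6
6 + 1/(13/6) = 6 + 6/13 = 84/13
2 + 1/(84/13) = 2 + 13/84 = 181/84
3 + 1/(181/84) = 3 + 84/181 = 627/181

627/181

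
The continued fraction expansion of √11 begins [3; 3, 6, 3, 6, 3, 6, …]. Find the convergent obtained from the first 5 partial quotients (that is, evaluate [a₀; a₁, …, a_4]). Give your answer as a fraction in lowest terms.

1257/379

Start with 6.
3 + 1/(6/1) = 3 + 1/6 = 19/6
6 + 1/(19/6) = 6 + 6/19 = 120/19
3 + 1/(120/19) = 3 + 19/120 = 379/120
3 + 1/(379/120) = 3 + 120/379 = 1257/379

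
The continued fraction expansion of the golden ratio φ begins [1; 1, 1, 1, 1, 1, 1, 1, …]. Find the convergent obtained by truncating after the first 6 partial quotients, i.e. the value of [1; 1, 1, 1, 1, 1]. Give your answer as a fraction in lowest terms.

13/8

Collapse the nested fraction from the inside out:
Start with 1.
1 + 1/(1/1) = 1 + 1/1 = 2/1
1 + 1/(2/1) = 1 + 1/2 = 3/2
1 + 1/(3/2) = 1 + 2/3 = 5/3
1 + 1/(5/3) = 1 + 3/5 = 8/5
1 + 1/(8/5) = 1 + 5/8 = 13/8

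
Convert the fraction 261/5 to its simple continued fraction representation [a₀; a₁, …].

[52; 5]

⌊261/5⌋ = 52, remainder 1
⌊5/1⌋ = 5, remainder 0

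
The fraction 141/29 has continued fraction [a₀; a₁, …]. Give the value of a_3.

⌊141/29⌋ = 4, remainder 25
⌊29/25⌋ = 1, remainder 4
⌊25/4⌋ = 6, remainder 1
⌊4/1⌋ = 4, remainder 0

4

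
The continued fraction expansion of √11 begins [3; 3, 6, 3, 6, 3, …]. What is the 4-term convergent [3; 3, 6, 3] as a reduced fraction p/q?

199/60

Work from the innermost term outward:
Start with 3.
6 + 1/(3/1) = 6 + 1/3 = 19/3
3 + 1/(19/3) = 3 + 3/19 = 60/19
3 + 1/(60/19) = 3 + 19/60 = 199/60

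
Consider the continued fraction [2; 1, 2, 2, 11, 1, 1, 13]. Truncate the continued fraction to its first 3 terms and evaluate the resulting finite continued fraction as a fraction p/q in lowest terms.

a_0 = 2: 2/1
a_1 = 1: 3/1
a_2 = 2: 8/3

8/3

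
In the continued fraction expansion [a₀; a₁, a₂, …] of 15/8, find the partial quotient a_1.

15 ÷ 8 → quotient 1, remainder 7
8 ÷ 7 → quotient 1, remainder 1

1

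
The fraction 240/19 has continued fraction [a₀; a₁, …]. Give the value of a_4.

2

Run the Euclidean algorithm, recording each quotient:
⌊240/19⌋ = 12, remainder 12
⌊19/12⌋ = 1, remainder 7
⌊12/7⌋ = 1, remainder 5
⌊7/5⌋ = 1, remainder 2
⌊5/2⌋ = 2, remainder 1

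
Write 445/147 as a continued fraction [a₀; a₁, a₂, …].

445 ÷ 147 → quotient 3, remainder 4
147 ÷ 4 → quotient 36, remainder 3
4 ÷ 3 → quotient 1, remainder 1
3 ÷ 1 → quotient 3, remainder 0

[3; 36, 1, 3]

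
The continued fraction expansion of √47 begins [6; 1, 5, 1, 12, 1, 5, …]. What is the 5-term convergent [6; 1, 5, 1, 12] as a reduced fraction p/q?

617/90

Collapse the nested fraction from the inside out:
Start with 12.
1 + 1/(12/1) = 1 + 1/12 = 13/12
5 + 1/(13/12) = 5 + 12/13 = 77/13
1 + 1/(77/13) = 1 + 13/77 = 90/77
6 + 1/(90/77) = 6 + 77/90 = 617/90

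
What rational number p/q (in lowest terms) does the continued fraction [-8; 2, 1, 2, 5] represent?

-328/43

Start with 5.
2 + 1/(5/1) = 2 + 1/5 = 11/5
1 + 1/(11/5) = 1 + 5/11 = 16/11
2 + 1/(16/11) = 2 + 11/16 = 43/16
-8 + 1/(43/16) = -8 + 16/43 = -328/43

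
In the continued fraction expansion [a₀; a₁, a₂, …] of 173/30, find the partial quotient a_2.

Apply division with remainder until the remainder is 0:
⌊173/30⌋ = 5, remainder 23
⌊30/23⌋ = 1, remainder 7
⌊23/7⌋ = 3, remainder 2

3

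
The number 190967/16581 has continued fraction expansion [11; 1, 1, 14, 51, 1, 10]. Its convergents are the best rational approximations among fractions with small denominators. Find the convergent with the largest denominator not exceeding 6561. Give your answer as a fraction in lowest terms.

a_0 = 11: 11/1  (≤ bound)
a_1 = 1: 12/1  (≤ bound)
a_2 = 1: 23/2  (≤ bound)
a_3 = 14: 334/29  (≤ bound)
a_4 = 51: 17057/1481  (≤ bound)
a_5 = 1: 17391/1510  (≤ bound)
a_6 = 10: 190967/16581  (> 6561, stop)

17391/1510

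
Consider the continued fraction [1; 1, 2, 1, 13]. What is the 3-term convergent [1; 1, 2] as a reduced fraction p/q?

Start with 2.
1 + 1/(2/1) = 1 + 1/2 = 3/2
1 + 1/(3/2) = 1 + 2/3 = 5/3

5/3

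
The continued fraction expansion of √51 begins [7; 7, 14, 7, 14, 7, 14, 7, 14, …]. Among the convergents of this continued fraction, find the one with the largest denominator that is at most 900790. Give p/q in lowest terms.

499850/69993

a_0 = 7: 7/1  (≤ bound)
a_1 = 7: 50/7  (≤ bound)
a_2 = 14: 707/99  (≤ bound)
a_3 = 7: 4999/700  (≤ bound)
a_4 = 14: 70693/9899  (≤ bound)
a_5 = 7: 499850/69993  (≤ bound)
a_6 = 14: 7068593/989801  (> 900790, stop)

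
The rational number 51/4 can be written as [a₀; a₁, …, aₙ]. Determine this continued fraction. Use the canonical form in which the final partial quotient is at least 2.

[12; 1, 3]

Apply division with remainder until the remainder is 0:
51 ÷ 4 → quotient 12, remainder 3
4 ÷ 3 → quotient 1, remainder 1
3 ÷ 1 → quotient 3, remainder 0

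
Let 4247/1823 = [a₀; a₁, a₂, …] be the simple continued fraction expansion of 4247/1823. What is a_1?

3

4247 = 2·1823 + 601, so a_0 = 2
1823 = 3·601 + 20, so a_1 = 3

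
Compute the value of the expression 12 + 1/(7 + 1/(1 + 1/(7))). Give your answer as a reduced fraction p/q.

Collapse the nested fraction from the inside out:
Start with 7.
1 + 1/(7/1) = 1 + 1/7 = 8/7
7 + 1/(8/7) = 7 + 7/8 = 63/8
12 + 1/(63/8) = 12 + 8/63 = 764/63

764/63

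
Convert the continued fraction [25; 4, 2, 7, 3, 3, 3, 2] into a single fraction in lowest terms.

133661/5299

Work from the innermost term outward:
Start with 2.
3 + 1/(2/1) = 3 + 1/2 = 7/2
3 + 1/(7/2) = 3 + 2/7 = 23/7
3 + 1/(23/7) = 3 + 7/23 = 76/23
7 + 1/(76/23) = 7 + 23/76 = 555/76
2 + 1/(555/76) = 2 + 76/555 = 1186/555
4 + 1/(1186/555) = 4 + 555/1186 = 5299/1186
25 + 1/(5299/1186) = 25 + 1186/5299 = 133661/5299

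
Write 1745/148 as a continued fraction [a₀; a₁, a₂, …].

⌊1745/148⌋ = 11, remainder 117
⌊148/117⌋ = 1, remainder 31
⌊117/31⌋ = 3, remainder 24
⌊31/24⌋ = 1, remainder 7
⌊24/7⌋ = 3, remainder 3
⌊7/3⌋ = 2, remainder 1
⌊3/1⌋ = 3, remainder 0

[11; 1, 3, 1, 3, 2, 3]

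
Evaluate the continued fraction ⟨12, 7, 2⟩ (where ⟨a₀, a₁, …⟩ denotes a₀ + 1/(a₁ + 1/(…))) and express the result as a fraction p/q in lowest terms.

a_0 = 12: 12/1
a_1 = 7: 85/7
a_2 = 2: 182/15

182/15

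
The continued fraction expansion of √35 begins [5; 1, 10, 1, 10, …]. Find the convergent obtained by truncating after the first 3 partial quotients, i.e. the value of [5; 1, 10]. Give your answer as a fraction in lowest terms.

a_0 = 5: 5/1
a_1 = 1: 6/1
a_2 = 10: 65/11

65/11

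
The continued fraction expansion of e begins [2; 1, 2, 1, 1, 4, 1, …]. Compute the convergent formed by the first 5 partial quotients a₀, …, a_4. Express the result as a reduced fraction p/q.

19/7

Start with 1.
1 + 1/(1/1) = 1 + 1/1 = 2/1
2 + 1/(2/1) = 2 + 1/2 = 5/2
1 + 1/(5/2) = 1 + 2/5 = 7/5
2 + 1/(7/5) = 2 + 5/7 = 19/7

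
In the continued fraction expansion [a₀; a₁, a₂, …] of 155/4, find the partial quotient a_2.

3

Apply division with remainder until the remainder is 0:
155 ÷ 4 → quotient 38, remainder 3
4 ÷ 3 → quotient 1, remainder 1
3 ÷ 1 → quotient 3, remainder 0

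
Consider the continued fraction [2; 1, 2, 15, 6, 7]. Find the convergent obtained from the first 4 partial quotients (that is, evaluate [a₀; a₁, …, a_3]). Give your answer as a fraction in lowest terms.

a_0 = 2: 2/1
a_1 = 1: 3/1
a_2 = 2: 8/3
a_3 = 15: 123/46

123/46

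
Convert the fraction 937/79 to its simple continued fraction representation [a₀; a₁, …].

[11; 1, 6, 5, 2]

937 ÷ 79 → quotient 11, remainder 68
79 ÷ 68 → quotient 1, remainder 11
68 ÷ 11 → quotient 6, remainder 2
11 ÷ 2 → quotient 5, remainder 1
2 ÷ 1 → quotient 2, remainder 0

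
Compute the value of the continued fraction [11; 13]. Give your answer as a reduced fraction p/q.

Work from the innermost term outward:
Start with 13.
11 + 1/(13/1) = 11 + 1/13 = 144/13

144/13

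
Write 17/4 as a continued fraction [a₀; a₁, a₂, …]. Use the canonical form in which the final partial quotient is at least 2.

[4; 4]

Run the Euclidean algorithm, recording each quotient:
⌊17/4⌋ = 4, remainder 1
⌊4/1⌋ = 4, remainder 0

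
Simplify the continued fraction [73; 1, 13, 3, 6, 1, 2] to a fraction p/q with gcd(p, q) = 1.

66685/902

a_0 = 73: 73/1
a_1 = 1: 74/1
a_2 = 13: 1035/14
a_3 = 3: 3179/43
a_4 = 6: 20109/272
a_5 = 1: 23288/315
a_6 = 2: 66685/902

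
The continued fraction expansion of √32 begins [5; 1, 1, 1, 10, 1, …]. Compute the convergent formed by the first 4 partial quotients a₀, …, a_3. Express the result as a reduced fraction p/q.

17/3

a_0 = 5: 5/1
a_1 = 1: 6/1
a_2 = 1: 11/2
a_3 = 1: 17/3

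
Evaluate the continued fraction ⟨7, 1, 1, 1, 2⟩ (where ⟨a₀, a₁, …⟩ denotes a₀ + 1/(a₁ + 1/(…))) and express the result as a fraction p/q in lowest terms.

61/8

Starting at the tail and folding back:
Start with 2.
1 + 1/(2/1) = 1 + 1/2 = 3/2
1 + 1/(3/2) = 1 + 2/3 = 5/3
1 + 1/(5/3) = 1 + 3/5 = 8/5
7 + 1/(8/5) = 7 + 5/8 = 61/8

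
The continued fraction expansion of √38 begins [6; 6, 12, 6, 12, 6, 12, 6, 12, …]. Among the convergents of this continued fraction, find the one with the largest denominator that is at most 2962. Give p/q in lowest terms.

2737/444

a_0 = 6: 6/1  (≤ bound)
a_1 = 6: 37/6  (≤ bound)
a_2 = 12: 450/73  (≤ bound)
a_3 = 6: 2737/444  (≤ bound)
a_4 = 12: 33294/5401  (> 2962, stop)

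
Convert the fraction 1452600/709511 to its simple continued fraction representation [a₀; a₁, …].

[2; 21, 7, 1, 2, 9, 14, 11]

Repeatedly divide and take the remainder:
⌊1452600/709511⌋ = 2, remainder 33578
⌊709511/33578⌋ = 21, remainder 4373
⌊33578/4373⌋ = 7, remainder 2967
⌊4373/2967⌋ = 1, remainder 1406
⌊2967/1406⌋ = 2, remainder 155
⌊1406/155⌋ = 9, remainder 11
⌊155/11⌋ = 14, remainder 1
⌊11/1⌋ = 11, remainder 0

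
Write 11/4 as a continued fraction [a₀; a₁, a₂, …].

[2; 1, 3]

Run the Euclidean algorithm, recording each quotient:
⌊11/4⌋ = 2, remainder 3
⌊4/3⌋ = 1, remainder 1
⌊3/1⌋ = 3, remainder 0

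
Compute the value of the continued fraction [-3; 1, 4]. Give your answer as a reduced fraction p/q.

Collapse the nested fraction from the inside out:
Start with 4.
1 + 1/(4/1) = 1 + 1/4 = 5/4
-3 + 1/(5/4) = -3 + 4/5 = -11/5

-11/5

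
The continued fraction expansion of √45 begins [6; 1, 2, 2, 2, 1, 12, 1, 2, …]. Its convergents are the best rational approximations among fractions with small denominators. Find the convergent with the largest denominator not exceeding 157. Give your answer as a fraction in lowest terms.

161/24

List convergents until the denominator exceeds the bound:
a_0 = 6: 6/1  (≤ bound)
a_1 = 1: 7/1  (≤ bound)
a_2 = 2: 20/3  (≤ bound)
a_3 = 2: 47/7  (≤ bound)
a_4 = 2: 114/17  (≤ bound)
a_5 = 1: 161/24  (≤ bound)
a_6 = 12: 2046/305  (> 157, stop)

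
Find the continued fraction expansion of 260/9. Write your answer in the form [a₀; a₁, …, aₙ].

Run the Euclidean algorithm, recording each quotient:
260 = 28·9 + 8, so a_0 = 28
9 = 1·8 + 1, so a_1 = 1
8 = 8·1 + 0, so a_2 = 8

[28; 1, 8]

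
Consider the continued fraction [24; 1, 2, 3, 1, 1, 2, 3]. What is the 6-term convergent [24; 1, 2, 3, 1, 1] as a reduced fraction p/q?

568/23

Start with 1.
1 + 1/(1/1) = 1 + 1/1 = 2/1
3 + 1/(2/1) = 3 + 1/2 = 7/2
2 + 1/(7/2) = 2 + 2/7 = 16/7
1 + 1/(16/7) = 1 + 7/16 = 23/16
24 + 1/(23/16) = 24 + 16/23 = 568/23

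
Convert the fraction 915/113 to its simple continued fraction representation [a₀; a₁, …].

⌊915/113⌋ = 8, remainder 11
⌊113/11⌋ = 10, remainder 3
⌊11/3⌋ = 3, remainder 2
⌊3/2⌋ = 1, remainder 1
⌊2/1⌋ = 2, remainder 0

[8; 10, 3, 1, 2]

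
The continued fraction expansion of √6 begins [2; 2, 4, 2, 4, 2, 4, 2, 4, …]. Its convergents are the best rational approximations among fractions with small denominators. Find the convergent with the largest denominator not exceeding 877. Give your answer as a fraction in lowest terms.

List convergents until the denominator exceeds the bound:
a_0 = 2: 2/1  (≤ bound)
a_1 = 2: 5/2  (≤ bound)
a_2 = 4: 22/9  (≤ bound)
a_3 = 2: 49/20  (≤ bound)
a_4 = 4: 218/89  (≤ bound)
a_5 = 2: 485/198  (≤ bound)
a_6 = 4: 2158/881  (> 877, stop)

485/198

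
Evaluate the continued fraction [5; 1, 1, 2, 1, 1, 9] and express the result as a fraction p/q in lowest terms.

a_0 = 5: 5/1
a_1 = 1: 6/1
a_2 = 1: 11/2
a_3 = 2: 28/5
a_4 = 1: 39/7
a_5 = 1: 67/12
a_6 = 9: 642/115

642/115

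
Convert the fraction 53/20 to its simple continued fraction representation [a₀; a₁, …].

⌊53/20⌋ = 2, remainder 13
⌊20/13⌋ = 1, remainder 7
⌊13/7⌋ = 1, remainder 6
⌊7/6⌋ = 1, remainder 1
⌊6/1⌋ = 6, remainder 0

[2; 1, 1, 1, 6]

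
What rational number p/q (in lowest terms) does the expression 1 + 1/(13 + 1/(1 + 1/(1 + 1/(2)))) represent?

73/68

Build up convergents one term at a time:
a_0 = 1: 1/1
a_1 = 13: 14/13
a_2 = 1: 15/14
a_3 = 1: 29/27
a_4 = 2: 73/68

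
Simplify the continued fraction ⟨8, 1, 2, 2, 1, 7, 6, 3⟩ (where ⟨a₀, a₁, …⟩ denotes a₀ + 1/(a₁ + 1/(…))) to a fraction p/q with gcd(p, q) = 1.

12991/1493

Build up convergents one term at a time:
a_0 = 8: 8/1
a_1 = 1: 9/1
a_2 = 2: 26/3
a_3 = 2: 61/7
a_4 = 1: 87/10
a_5 = 7: 670/77
a_6 = 6: 4107/472
a_7 = 3: 12991/1493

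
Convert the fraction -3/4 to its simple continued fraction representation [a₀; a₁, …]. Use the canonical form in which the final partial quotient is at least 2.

⌊-3/4⌋ = -1, remainder 1
⌊4/1⌋ = 4, remainder 0

[-1; 4]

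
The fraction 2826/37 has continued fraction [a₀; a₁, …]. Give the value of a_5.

Run the Euclidean algorithm, recording each quotient:
2826 ÷ 37 → quotient 76, remainder 14
37 ÷ 14 → quotient 2, remainder 9
14 ÷ 9 → quotient 1, remainder 5
9 ÷ 5 → quotient 1, remainder 4
5 ÷ 4 → quotient 1, remainder 1
4 ÷ 1 → quotient 4, remainder 0

4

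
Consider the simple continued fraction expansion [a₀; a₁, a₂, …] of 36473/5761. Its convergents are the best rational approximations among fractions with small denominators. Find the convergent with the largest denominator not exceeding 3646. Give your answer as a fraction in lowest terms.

List convergents until the denominator exceeds the bound:
a_0 = 6: 6/1  (≤ bound)
a_1 = 3: 19/3  (≤ bound)
a_2 = 47: 899/142  (≤ bound)
a_3 = 1: 918/145  (≤ bound)
a_4 = 2: 2735/432  (≤ bound)
a_5 = 13: 36473/5761  (> 3646, stop)

2735/432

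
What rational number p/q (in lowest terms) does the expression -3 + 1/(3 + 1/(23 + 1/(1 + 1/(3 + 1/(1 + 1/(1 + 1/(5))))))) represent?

Build up convergents one term at a time:
a_0 = -3: -3/1
a_1 = 3: -8/3
a_2 = 23: -187/70
a_3 = 1: -195/73
a_4 = 3: -772/289
a_5 = 1: -967/362
a_6 = 1: -1739/651
a_7 = 5: -9662/3617

-9662/3617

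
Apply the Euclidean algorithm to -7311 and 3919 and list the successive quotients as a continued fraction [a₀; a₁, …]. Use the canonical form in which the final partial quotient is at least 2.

Repeatedly divide and take the remainder:
⌊-7311/3919⌋ = -2, remainder 527
⌊3919/527⌋ = 7, remainder 230
⌊527/230⌋ = 2, remainder 67
⌊230/67⌋ = 3, remainder 29
⌊67/29⌋ = 2, remainder 9
⌊29/9⌋ = 3, remainder 2
⌊9/2⌋ = 4, remainder 1
⌊2/1⌋ = 2, remainder 0

[-2; 7, 2, 3, 2, 3, 4, 2]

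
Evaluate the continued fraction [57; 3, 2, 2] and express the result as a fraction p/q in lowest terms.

974/17

Start with 2.
2 + 1/(2/1) = 2 + 1/2 = 5/2
3 + 1/(5/2) = 3 + 2/5 = 17/5
57 + 1/(17/5) = 57 + 5/17 = 974/17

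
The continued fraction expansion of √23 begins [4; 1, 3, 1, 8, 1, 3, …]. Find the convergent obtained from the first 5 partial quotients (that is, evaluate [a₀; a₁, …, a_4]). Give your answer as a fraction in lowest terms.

Start with 8.
1 + 1/(8/1) = 1 + 1/8 = 9/8
3 + 1/(9/8) = 3 + 8/9 = 35/9
1 + 1/(35/9) = 1 + 9/35 = 44/35
4 + 1/(44/35) = 4 + 35/44 = 211/44

211/44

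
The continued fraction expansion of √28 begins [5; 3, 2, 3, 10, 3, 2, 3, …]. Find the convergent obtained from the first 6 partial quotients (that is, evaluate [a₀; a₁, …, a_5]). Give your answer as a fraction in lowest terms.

4048/765

Start with 3.
10 + 1/(3/1) = 10 + 1/3 = 31/3
3 + 1/(31/3) = 3 + 3/31 = 96/31
2 + 1/(96/31) = 2 + 31/96 = 223/96
3 + 1/(223/96) = 3 + 96/223 = 765/223
5 + 1/(765/223) = 5 + 223/765 = 4048/765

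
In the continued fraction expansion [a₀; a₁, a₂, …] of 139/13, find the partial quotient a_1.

1

Apply division with remainder until the remainder is 0:
139 = 10·13 + 9, so a_0 = 10
13 = 1·9 + 4, so a_1 = 1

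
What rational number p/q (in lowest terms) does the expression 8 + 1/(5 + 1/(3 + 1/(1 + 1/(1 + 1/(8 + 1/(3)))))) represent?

a_0 = 8: 8/1
a_1 = 5: 41/5
a_2 = 3: 131/16
a_3 = 1: 172/21
a_4 = 1: 303/37
a_5 = 8: 2596/317
a_6 = 3: 8091/988

8091/988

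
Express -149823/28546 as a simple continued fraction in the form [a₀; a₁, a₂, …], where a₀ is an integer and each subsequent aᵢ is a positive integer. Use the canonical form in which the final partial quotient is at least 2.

[-6; 1, 3, 40, 1, 3, 4, 10]

-149823 = -6·28546 + 21453, so a_0 = -6
28546 = 1·21453 + 7093, so a_1 = 1
21453 = 3·7093 + 174, so a_2 = 3
7093 = 40·174 + 133, so a_3 = 40
174 = 1·133 + 41, so a_4 = 1
133 = 3·41 + 10, so a_5 = 3
41 = 4·10 + 1, so a_6 = 4
10 = 10·1 + 0, so a_7 = 10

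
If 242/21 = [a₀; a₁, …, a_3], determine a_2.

1

⌊242/21⌋ = 11, remainder 11
⌊21/11⌋ = 1, remainder 10
⌊11/10⌋ = 1, remainder 1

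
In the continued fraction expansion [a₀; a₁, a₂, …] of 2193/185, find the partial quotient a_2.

5

2193 ÷ 185 → quotient 11, remainder 158
185 ÷ 158 → quotient 1, remainder 27
158 ÷ 27 → quotient 5, remainder 23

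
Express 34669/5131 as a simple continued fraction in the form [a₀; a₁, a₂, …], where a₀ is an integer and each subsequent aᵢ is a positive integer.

[6; 1, 3, 8, 1, 45, 3]

Run the Euclidean algorithm, recording each quotient:
34669 ÷ 5131 → quotient 6, remainder 3883
5131 ÷ 3883 → quotient 1, remainder 1248
3883 ÷ 1248 → quotient 3, remainder 139
1248 ÷ 139 → quotient 8, remainder 136
139 ÷ 136 → quotient 1, remainder 3
136 ÷ 3 → quotient 45, remainder 1
3 ÷ 1 → quotient 3, remainder 0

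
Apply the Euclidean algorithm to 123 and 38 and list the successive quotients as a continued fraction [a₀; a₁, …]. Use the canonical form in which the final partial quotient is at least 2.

Run the Euclidean algorithm, recording each quotient:
123 ÷ 38 → quotient 3, remainder 9
38 ÷ 9 → quotient 4, remainder 2
9 ÷ 2 → quotient 4, remainder 1
2 ÷ 1 → quotient 2, remainder 0

[3; 4, 4, 2]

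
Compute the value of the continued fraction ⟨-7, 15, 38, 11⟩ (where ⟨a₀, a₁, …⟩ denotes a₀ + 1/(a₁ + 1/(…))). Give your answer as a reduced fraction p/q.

-43653/6296

Starting at the tail and folding back:
Start with 11.
38 + 1/(11/1) = 38 + 1/11 = 419/11
15 + 1/(419/11) = 15 + 11/419 = 6296/419
-7 + 1/(6296/419) = -7 + 419/6296 = -43653/6296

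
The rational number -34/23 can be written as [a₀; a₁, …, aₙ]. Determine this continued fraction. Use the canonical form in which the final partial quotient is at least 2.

[-2; 1, 1, 11]

-34 = -2·23 + 12, so a_0 = -2
23 = 1·12 + 11, so a_1 = 1
12 = 1·11 + 1, so a_2 = 1
11 = 11·1 + 0, so a_3 = 11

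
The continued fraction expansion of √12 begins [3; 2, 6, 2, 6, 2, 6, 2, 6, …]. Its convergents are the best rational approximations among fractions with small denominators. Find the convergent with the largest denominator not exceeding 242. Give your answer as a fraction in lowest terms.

a_0 = 3: 3/1  (≤ bound)
a_1 = 2: 7/2  (≤ bound)
a_2 = 6: 45/13  (≤ bound)
a_3 = 2: 97/28  (≤ bound)
a_4 = 6: 627/181  (≤ bound)
a_5 = 2: 1351/390  (> 242, stop)

627/181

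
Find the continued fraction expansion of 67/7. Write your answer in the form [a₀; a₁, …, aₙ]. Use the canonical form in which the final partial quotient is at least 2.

[9; 1, 1, 3]

Apply division with remainder until the remainder is 0:
⌊67/7⌋ = 9, remainder 4
⌊7/4⌋ = 1, remainder 3
⌊4/3⌋ = 1, remainder 1
⌊3/1⌋ = 3, remainder 0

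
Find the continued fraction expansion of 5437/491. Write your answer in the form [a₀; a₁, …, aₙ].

[11; 13, 1, 1, 1, 3, 3]

Run the Euclidean algorithm, recording each quotient:
5437 = 11·491 + 36, so a_0 = 11
491 = 13·36 + 23, so a_1 = 13
36 = 1·23 + 13, so a_2 = 1
23 = 1·13 + 10, so a_3 = 1
13 = 1·10 + 3, so a_4 = 1
10 = 3·3 + 1, so a_5 = 3
3 = 3·1 + 0, so a_6 = 3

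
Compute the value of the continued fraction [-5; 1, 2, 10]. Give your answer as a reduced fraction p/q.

-134/31

a_0 = -5: -5/1
a_1 = 1: -4/1
a_2 = 2: -13/3
a_3 = 10: -134/31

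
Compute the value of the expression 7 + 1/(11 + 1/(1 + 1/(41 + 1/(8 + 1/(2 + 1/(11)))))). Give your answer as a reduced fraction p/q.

696740/98361

Start with 11.
2 + 1/(11/1) = 2 + 1/11 = 23/11
8 + 1/(23/11) = 8 + 11/23 = 195/23
41 + 1/(195/23) = 41 + 23/195 = 8018/195
1 + 1/(8018/195) = 1 + 195/8018 = 8213/8018
11 + 1/(8213/8018) = 11 + 8018/8213 = 98361/8213
7 + 1/(98361/8213) = 7 + 8213/98361 = 696740/98361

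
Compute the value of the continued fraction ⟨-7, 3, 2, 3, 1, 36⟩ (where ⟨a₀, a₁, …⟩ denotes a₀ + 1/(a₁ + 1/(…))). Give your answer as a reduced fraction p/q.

Compute successive convergents:
a_0 = -7: -7/1
a_1 = 3: -20/3
a_2 = 2: -47/7
a_3 = 3: -161/24
a_4 = 1: -208/31
a_5 = 36: -7649/1140

-7649/1140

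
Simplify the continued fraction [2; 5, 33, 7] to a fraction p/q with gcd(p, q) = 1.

2566/1167

a_0 = 2: 2/1
a_1 = 5: 11/5
a_2 = 33: 365/166
a_3 = 7: 2566/1167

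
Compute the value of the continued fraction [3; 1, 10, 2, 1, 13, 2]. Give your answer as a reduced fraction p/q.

3771/964

a_0 = 3: 3/1
a_1 = 1: 4/1
a_2 = 10: 43/11
a_3 = 2: 90/23
a_4 = 1: 133/34
a_5 = 13: 1819/465
a_6 = 2: 3771/964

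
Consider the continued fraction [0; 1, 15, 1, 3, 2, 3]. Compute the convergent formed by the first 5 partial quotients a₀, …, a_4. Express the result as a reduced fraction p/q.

63/67

Start with 3.
1 + 1/(3/1) = 1 + 1/3 = 4/3
15 + 1/(4/3) = 15 + 3/4 = 63/4
1 + 1/(63/4) = 1 + 4/63 = 67/63
0 + 1/(67/63) = 0 + 63/67 = 63/67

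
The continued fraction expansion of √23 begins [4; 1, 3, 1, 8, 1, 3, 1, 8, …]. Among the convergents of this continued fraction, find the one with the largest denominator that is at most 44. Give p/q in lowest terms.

211/44

a_0 = 4: 4/1  (≤ bound)
a_1 = 1: 5/1  (≤ bound)
a_2 = 3: 19/4  (≤ bound)
a_3 = 1: 24/5  (≤ bound)
a_4 = 8: 211/44  (≤ bound)
a_5 = 1: 235/49  (> 44, stop)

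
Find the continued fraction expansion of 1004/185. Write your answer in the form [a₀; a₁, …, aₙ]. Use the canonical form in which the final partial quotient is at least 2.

[5; 2, 2, 1, 12, 2]

Repeatedly divide and take the remainder:
1004 ÷ 185 → quotient 5, remainder 79
185 ÷ 79 → quotient 2, remainder 27
79 ÷ 27 → quotient 2, remainder 25
27 ÷ 25 → quotient 1, remainder 2
25 ÷ 2 → quotient 12, remainder 1
2 ÷ 1 → quotient 2, remainder 0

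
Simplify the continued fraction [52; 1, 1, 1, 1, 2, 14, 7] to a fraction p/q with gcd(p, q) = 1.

69557/1322

Build up convergents one term at a time:
a_0 = 52: 52/1
a_1 = 1: 53/1
a_2 = 1: 105/2
a_3 = 1: 158/3
a_4 = 1: 263/5
a_5 = 2: 684/13
a_6 = 14: 9839/187
a_7 = 7: 69557/1322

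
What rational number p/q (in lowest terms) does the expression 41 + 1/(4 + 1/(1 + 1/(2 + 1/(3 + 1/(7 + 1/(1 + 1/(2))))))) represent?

46282/1123

Build up convergents one term at a time:
a_0 = 41: 41/1
a_1 = 4: 165/4
a_2 = 1: 206/5
a_3 = 2: 577/14
a_4 = 3: 1937/47
a_5 = 7: 14136/343
a_6 = 1: 16073/390
a_7 = 2: 46282/1123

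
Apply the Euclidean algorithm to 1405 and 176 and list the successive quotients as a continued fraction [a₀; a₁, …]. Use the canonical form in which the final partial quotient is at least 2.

Repeatedly divide and take the remainder:
⌊1405/176⌋ = 7, remainder 173
⌊176/173⌋ = 1, remainder 3
⌊173/3⌋ = 57, remainder 2
⌊3/2⌋ = 1, remainder 1
⌊2/1⌋ = 2, remainder 0

[7; 1, 57, 1, 2]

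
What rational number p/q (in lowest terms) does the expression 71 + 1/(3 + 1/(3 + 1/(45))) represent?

Build up convergents one term at a time:
a_0 = 71: 71/1
a_1 = 3: 214/3
a_2 = 3: 713/10
a_3 = 45: 32299/453

32299/453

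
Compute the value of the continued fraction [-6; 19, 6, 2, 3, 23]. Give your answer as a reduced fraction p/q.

-119402/20075

Start with 23.
3 + 1/(23/1) = 3 + 1/23 = 70/23
2 + 1/(70/23) = 2 + 23/70 = 163/70
6 + 1/(163/70) = 6 + 70/163 = 1048/163
19 + 1/(1048/163) = 19 + 163/1048 = 20075/1048
-6 + 1/(20075/1048) = -6 + 1048/20075 = -119402/20075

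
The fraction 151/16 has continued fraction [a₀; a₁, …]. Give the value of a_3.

2

Repeatedly divide and take the remainder:
151 ÷ 16 → quotient 9, remainder 7
16 ÷ 7 → quotient 2, remainder 2
7 ÷ 2 → quotient 3, remainder 1
2 ÷ 1 → quotient 2, remainder 0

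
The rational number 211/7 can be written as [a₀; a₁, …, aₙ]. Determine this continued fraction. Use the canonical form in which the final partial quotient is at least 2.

[30; 7]

Apply division with remainder until the remainder is 0:
⌊211/7⌋ = 30, remainder 1
⌊7/1⌋ = 7, remainder 0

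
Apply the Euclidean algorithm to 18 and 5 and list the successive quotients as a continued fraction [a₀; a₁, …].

⌊18/5⌋ = 3, remainder 3
⌊5/3⌋ = 1, remainder 2
⌊3/2⌋ = 1, remainder 1
⌊2/1⌋ = 2, remainder 0

[3; 1, 1, 2]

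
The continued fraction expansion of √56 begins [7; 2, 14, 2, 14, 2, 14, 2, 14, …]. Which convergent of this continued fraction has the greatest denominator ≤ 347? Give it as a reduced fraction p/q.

List convergents until the denominator exceeds the bound:
a_0 = 7: 7/1  (≤ bound)
a_1 = 2: 15/2  (≤ bound)
a_2 = 14: 217/29  (≤ bound)
a_3 = 2: 449/60  (≤ bound)
a_4 = 14: 6503/869  (> 347, stop)

449/60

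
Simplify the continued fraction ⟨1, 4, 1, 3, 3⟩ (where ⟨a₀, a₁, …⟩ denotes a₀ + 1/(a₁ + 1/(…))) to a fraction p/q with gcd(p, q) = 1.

75/62

Use the convergent recurrence hₖ = aₖ·hₖ₋₁ + hₖ₋₂ (and likewise for the denominators kₖ):
a_0 = 1: 1/1
a_1 = 4: 5/4
a_2 = 1: 6/5
a_3 = 3: 23/19
a_4 = 3: 75/62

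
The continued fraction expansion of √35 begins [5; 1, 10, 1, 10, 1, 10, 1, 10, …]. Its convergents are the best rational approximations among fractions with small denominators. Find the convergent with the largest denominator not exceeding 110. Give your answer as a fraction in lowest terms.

71/12

a_0 = 5: 5/1  (≤ bound)
a_1 = 1: 6/1  (≤ bound)
a_2 = 10: 65/11  (≤ bound)
a_3 = 1: 71/12  (≤ bound)
a_4 = 10: 775/131  (> 110, stop)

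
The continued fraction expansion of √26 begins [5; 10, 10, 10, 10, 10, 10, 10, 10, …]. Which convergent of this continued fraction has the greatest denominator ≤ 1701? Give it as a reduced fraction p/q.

a_0 = 5: 5/1  (≤ bound)
a_1 = 10: 51/10  (≤ bound)
a_2 = 10: 515/101  (≤ bound)
a_3 = 10: 5201/1020  (≤ bound)
a_4 = 10: 52525/10301  (> 1701, stop)

5201/1020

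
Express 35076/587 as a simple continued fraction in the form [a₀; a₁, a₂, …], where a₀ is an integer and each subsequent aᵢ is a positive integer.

[59; 1, 3, 13, 11]

35076 = 59·587 + 443, so a_0 = 59
587 = 1·443 + 144, so a_1 = 1
443 = 3·144 + 11, so a_2 = 3
144 = 13·11 + 1, so a_3 = 13
11 = 11·1 + 0, so a_4 = 11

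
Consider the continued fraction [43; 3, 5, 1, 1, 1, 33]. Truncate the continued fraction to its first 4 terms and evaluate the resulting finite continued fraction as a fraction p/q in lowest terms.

823/19

Build up convergents one term at a time:
a_0 = 43: 43/1
a_1 = 3: 130/3
a_2 = 5: 693/16
a_3 = 1: 823/19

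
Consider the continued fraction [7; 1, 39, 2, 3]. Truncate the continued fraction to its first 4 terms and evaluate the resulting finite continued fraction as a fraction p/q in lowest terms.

a_0 = 7: 7/1
a_1 = 1: 8/1
a_2 = 39: 319/40
a_3 = 2: 646/81

646/81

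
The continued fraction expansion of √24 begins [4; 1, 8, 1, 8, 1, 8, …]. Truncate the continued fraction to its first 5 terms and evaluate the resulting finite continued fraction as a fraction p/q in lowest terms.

a_0 = 4: 4/1
a_1 = 1: 5/1
a_2 = 8: 44/9
a_3 = 1: 49/10
a_4 = 8: 436/89

436/89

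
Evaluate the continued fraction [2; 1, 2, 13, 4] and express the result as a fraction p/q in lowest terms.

Collapse the nested fraction from the inside out:
Start with 4.
13 + 1/(4/1) = 13 + 1/4 = 53/4
2 + 1/(53/4) = 2 + 4/53 = 110/53
1 + 1/(110/53) = 1 + 53/110 = 163/110
2 + 1/(163/110) = 2 + 110/163 = 436/163

436/163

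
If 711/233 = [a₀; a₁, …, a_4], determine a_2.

2

Repeatedly divide and take the remainder:
⌊711/233⌋ = 3, remainder 12
⌊233/12⌋ = 19, remainder 5
⌊12/5⌋ = 2, remainder 2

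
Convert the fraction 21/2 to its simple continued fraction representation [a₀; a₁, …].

[10; 2]

21 = 10·2 + 1, so a_0 = 10
2 = 2·1 + 0, so a_1 = 2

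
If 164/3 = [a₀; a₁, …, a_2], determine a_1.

Repeatedly divide and take the remainder:
164 = 54·3 + 2, so a_0 = 54
3 = 1·2 + 1, so a_1 = 1

1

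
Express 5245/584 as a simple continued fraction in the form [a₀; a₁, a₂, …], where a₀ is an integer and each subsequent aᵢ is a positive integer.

[8; 1, 52, 11]

5245 = 8·584 + 573, so a_0 = 8
584 = 1·573 + 11, so a_1 = 1
573 = 52·11 + 1, so a_2 = 52
11 = 11·1 + 0, so a_3 = 11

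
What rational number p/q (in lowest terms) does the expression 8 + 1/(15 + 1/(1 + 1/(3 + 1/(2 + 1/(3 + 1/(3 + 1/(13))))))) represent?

172605/21406

a_0 = 8: 8/1
a_1 = 15: 121/15
a_2 = 1: 129/16
a_3 = 3: 508/63
a_4 = 2: 1145/142
a_5 = 3: 3943/489
a_6 = 3: 12974/1609
a_7 = 13: 172605/21406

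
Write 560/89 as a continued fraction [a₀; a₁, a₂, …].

560 = 6·89 + 26, so a_0 = 6
89 = 3·26 + 11, so a_1 = 3
26 = 2·11 + 4, so a_2 = 2
11 = 2·4 + 3, so a_3 = 2
4 = 1·3 + 1, so a_4 = 1
3 = 3·1 + 0, so a_5 = 3

[6; 3, 2, 2, 1, 3]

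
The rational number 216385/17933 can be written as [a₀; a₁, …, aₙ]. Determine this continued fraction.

216385 = 12·17933 + 1189, so a_0 = 12
17933 = 15·1189 + 98, so a_1 = 15
1189 = 12·98 + 13, so a_2 = 12
98 = 7·13 + 7, so a_3 = 7
13 = 1·7 + 6, so a_4 = 1
7 = 1·6 + 1, so a_5 = 1
6 = 6·1 + 0, so a_6 = 6

[12; 15, 12, 7, 1, 1, 6]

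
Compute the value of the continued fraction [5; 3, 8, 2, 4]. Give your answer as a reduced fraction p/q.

Start with 4.
2 + 1/(4/1) = 2 + 1/4 = 9/4
8 + 1/(9/4) = 8 + 4/9 = 76/9
3 + 1/(76/9) = 3 + 9/76 = 237/76
5 + 1/(237/76) = 5 + 76/237 = 1261/237

1261/237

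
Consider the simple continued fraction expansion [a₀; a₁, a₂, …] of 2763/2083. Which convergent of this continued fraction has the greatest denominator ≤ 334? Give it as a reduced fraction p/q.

321/242

List convergents until the denominator exceeds the bound:
a_0 = 1: 1/1  (≤ bound)
a_1 = 3: 4/3  (≤ bound)
a_2 = 15: 61/46  (≤ bound)
a_3 = 1: 65/49  (≤ bound)
a_4 = 4: 321/242  (≤ bound)
a_5 = 2: 707/533  (> 334, stop)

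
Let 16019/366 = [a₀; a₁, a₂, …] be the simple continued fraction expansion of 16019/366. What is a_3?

3

16019 ÷ 366 → quotient 43, remainder 281
366 ÷ 281 → quotient 1, remainder 85
281 ÷ 85 → quotient 3, remainder 26
85 ÷ 26 → quotient 3, remainder 7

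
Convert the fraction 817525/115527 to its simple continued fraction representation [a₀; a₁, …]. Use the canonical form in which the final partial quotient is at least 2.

817525 ÷ 115527 → quotient 7, remainder 8836
115527 ÷ 8836 → quotient 13, remainder 659
8836 ÷ 659 → quotient 13, remainder 269
659 ÷ 269 → quotient 2, remainder 121
269 ÷ 121 → quotient 2, remainder 27
121 ÷ 27 → quotient 4, remainder 13
27 ÷ 13 → quotient 2, remainder 1
13 ÷ 1 → quotient 13, remainder 0

[7; 13, 13, 2, 2, 4, 2, 13]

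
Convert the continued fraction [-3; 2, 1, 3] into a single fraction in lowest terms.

a_0 = -3: -3/1
a_1 = 2: -5/2
a_2 = 1: -8/3
a_3 = 3: -29/11

-29/11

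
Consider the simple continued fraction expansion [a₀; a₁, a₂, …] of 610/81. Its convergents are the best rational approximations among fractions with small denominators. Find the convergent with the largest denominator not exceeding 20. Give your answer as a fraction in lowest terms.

128/17

a_0 = 7: 7/1  (≤ bound)
a_1 = 1: 8/1  (≤ bound)
a_2 = 1: 15/2  (≤ bound)
a_3 = 7: 113/15  (≤ bound)
a_4 = 1: 128/17  (≤ bound)
a_5 = 1: 241/32  (> 20, stop)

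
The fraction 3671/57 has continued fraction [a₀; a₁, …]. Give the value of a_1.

2

Apply division with remainder until the remainder is 0:
3671 ÷ 57 → quotient 64, remainder 23
57 ÷ 23 → quotient 2, remainder 11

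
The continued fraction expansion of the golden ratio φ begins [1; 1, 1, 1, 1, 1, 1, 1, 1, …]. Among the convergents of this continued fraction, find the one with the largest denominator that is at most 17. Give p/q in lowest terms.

21/13

a_0 = 1: 1/1  (≤ bound)
a_1 = 1: 2/1  (≤ bound)
a_2 = 1: 3/2  (≤ bound)
a_3 = 1: 5/3  (≤ bound)
a_4 = 1: 8/5  (≤ bound)
a_5 = 1: 13/8  (≤ bound)
a_6 = 1: 21/13  (≤ bound)
a_7 = 1: 34/21  (> 17, stop)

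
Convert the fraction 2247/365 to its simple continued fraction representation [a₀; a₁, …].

[6; 6, 2, 2, 11]

2247 = 6·365 + 57, so a_0 = 6
365 = 6·57 + 23, so a_1 = 6
57 = 2·23 + 11, so a_2 = 2
23 = 2·11 + 1, so a_3 = 2
11 = 11·1 + 0, so a_4 = 11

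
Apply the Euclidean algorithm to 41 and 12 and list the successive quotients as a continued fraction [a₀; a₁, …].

41 ÷ 12 → quotient 3, remainder 5
12 ÷ 5 → quotient 2, remainder 2
5 ÷ 2 → quotient 2, remainder 1
2 ÷ 1 → quotient 2, remainder 0

[3; 2, 2, 2]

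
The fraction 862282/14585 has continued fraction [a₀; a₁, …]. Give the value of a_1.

8

⌊862282/14585⌋ = 59, remainder 1767
⌊14585/1767⌋ = 8, remainder 449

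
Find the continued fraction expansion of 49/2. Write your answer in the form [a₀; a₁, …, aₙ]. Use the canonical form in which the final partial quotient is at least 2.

⌊49/2⌋ = 24, remainder 1
⌊2/1⌋ = 2, remainder 0

[24; 2]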